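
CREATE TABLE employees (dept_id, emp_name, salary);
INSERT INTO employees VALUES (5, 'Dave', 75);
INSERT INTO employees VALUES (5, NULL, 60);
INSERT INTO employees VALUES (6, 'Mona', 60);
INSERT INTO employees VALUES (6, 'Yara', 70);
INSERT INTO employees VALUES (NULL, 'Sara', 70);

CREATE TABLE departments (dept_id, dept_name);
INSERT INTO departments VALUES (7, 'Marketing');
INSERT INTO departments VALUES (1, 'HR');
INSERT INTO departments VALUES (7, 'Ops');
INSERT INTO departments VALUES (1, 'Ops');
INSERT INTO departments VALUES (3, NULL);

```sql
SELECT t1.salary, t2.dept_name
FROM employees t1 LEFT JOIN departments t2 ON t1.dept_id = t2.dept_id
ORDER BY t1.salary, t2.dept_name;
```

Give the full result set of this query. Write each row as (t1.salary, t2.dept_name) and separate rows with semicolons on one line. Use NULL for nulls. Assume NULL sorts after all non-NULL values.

(60, NULL); (60, NULL); (70, NULL); (70, NULL); (75, NULL)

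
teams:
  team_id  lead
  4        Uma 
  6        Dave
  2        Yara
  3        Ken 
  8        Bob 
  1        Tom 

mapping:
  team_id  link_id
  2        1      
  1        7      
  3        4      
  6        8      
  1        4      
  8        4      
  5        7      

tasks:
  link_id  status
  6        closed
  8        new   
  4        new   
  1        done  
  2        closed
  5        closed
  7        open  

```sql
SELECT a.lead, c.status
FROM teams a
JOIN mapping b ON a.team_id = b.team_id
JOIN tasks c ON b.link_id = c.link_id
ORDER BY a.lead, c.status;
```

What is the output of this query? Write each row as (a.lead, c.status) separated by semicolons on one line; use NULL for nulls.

(Bob, new); (Dave, new); (Ken, new); (Tom, new); (Tom, open); (Yara, done)

Joins associate left-to-right: teams INNER JOIN mapping on team_id gives 6 intermediate row(s).
Then INNER JOIN `tasks c` on link_id: keep only rows whose b.link_id appears in c.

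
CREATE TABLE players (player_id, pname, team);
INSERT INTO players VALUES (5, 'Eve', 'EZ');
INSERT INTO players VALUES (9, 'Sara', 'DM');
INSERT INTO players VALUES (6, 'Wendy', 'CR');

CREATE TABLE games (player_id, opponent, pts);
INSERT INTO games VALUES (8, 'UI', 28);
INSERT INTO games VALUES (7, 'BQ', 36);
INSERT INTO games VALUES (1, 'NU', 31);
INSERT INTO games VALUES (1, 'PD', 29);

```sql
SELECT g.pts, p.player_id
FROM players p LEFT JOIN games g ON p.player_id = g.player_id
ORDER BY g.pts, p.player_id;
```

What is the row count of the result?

3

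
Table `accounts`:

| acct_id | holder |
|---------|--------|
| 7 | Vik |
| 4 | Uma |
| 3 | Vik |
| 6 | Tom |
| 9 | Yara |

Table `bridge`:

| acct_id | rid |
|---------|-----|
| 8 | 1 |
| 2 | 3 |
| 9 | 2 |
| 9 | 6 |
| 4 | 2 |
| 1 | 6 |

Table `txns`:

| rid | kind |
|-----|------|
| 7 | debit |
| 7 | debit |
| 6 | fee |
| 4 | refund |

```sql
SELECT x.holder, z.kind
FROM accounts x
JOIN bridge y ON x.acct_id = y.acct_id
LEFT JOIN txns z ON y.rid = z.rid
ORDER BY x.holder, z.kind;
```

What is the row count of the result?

Joins associate left-to-right: accounts INNER JOIN bridge on acct_id gives 3 intermediate row(s).
Then LEFT JOIN `txns z` on rid: each of those 3 rows is kept; rows whose y.rid has no match in z get NULL for z's columns.
Result: 3 row(s).

3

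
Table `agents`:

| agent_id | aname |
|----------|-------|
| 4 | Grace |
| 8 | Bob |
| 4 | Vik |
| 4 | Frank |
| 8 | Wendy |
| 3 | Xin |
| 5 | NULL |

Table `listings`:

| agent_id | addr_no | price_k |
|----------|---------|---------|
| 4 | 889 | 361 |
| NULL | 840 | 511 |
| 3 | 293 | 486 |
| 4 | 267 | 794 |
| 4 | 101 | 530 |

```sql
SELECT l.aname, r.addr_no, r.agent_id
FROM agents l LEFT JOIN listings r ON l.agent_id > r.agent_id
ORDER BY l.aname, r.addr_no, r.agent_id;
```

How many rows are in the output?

16

LEFT JOIN keeps every row from `agents`; unmatched rows get NULL for `listings`'s columns.
Matching on l.agent_id > r.agent_id. A NULL in a compared column never satisfies the condition.
- agent_id=4: 1 matching r row(s), so 1 row(s) emitted.
- agent_id=8: 4 matching r row(s), so 4 row(s) emitted.
- agent_id=4: 1 matching r row(s), so 1 row(s) emitted.
- agent_id=4: 1 matching r row(s), so 1 row(s) emitted.
- agent_id=8: 4 matching r row(s), so 4 row(s) emitted.
- agent_id=3: no r row matches, row kept with r columns NULL.
- agent_id=5: 4 matching r row(s), so 4 row(s) emitted.
Total: 15 matched + 1 padded = 16 rows.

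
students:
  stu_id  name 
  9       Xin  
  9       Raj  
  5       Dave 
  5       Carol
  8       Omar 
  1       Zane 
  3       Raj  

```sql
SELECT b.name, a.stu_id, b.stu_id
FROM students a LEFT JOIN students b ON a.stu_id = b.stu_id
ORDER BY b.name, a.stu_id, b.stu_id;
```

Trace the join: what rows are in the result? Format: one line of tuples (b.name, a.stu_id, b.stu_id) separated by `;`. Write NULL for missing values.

(Carol, 5, 5); (Carol, 5, 5); (Dave, 5, 5); (Dave, 5, 5); (Omar, 8, 8); (Raj, 3, 3); (Raj, 9, 9); (Raj, 9, 9); (Xin, 9, 9); (Xin, 9, 9); (Zane, 1, 1)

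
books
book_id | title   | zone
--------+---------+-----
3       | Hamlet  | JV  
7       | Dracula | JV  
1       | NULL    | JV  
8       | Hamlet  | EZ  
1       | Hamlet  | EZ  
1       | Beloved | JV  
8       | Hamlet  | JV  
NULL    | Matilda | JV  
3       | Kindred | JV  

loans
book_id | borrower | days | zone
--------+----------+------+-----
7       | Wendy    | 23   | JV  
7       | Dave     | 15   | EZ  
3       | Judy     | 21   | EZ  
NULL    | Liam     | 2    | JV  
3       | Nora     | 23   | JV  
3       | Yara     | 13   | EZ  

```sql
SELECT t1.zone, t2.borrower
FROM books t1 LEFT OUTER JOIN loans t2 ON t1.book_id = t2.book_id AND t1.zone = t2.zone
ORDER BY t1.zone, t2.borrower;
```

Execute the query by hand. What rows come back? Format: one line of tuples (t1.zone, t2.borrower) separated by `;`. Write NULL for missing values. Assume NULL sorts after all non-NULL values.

(EZ, NULL); (EZ, NULL); (JV, Nora); (JV, Nora); (JV, Wendy); (JV, NULL); (JV, NULL); (JV, NULL); (JV, NULL)

LEFT JOIN keeps every row from `books`; unmatched rows get NULL for `loans`'s columns.
Matching on t1.book_id = t2.book_id AND t1.zone = t2.zone. A NULL in a compared column never satisfies the condition.
- t1[0] book_id=3, zone=JV → 1 match(es) in t2 → 1 row(s).
- t1[1] book_id=7, zone=JV → 1 match(es) in t2 → 1 row(s).
- t1[2] book_id=1, zone=JV → no match; kept with NULLs on the t2 side.
- t1[3] book_id=8, zone=EZ → no match; kept with NULLs on the t2 side.
- t1[4] book_id=1, zone=EZ → no match; kept with NULLs on the t2 side.
- t1[5] book_id=1, zone=JV → no match; kept with NULLs on the t2 side.
- t1[6] book_id=8, zone=JV → no match; kept with NULLs on the t2 side.
- t1[7] book_id=NULL, zone=JV → no match; kept with NULLs on the t2 side.
- t1[8] book_id=3, zone=JV → 1 match(es) in t2 → 1 row(s).
After projecting and ordering:
t1.zone | t2.borrower
EZ | NULL
EZ | NULL
JV | Nora
JV | Nora
JV | Wendy
JV | NULL
JV | NULL
JV | NULL
JV | NULL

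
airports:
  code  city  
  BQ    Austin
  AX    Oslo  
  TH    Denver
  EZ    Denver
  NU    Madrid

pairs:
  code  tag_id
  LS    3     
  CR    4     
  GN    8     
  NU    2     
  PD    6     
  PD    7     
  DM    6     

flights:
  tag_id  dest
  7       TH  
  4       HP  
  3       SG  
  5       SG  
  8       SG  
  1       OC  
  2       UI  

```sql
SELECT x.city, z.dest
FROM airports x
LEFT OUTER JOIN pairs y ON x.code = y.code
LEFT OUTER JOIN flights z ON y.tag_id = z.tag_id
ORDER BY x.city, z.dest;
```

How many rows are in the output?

Step 1 — x LEFT JOIN y on code → 5 row(s).
Then LEFT JOIN `flights z` on tag_id: each of those 5 rows is kept; rows whose y.tag_id has no match in z get NULL for z's columns.
Result: 5 row(s).

5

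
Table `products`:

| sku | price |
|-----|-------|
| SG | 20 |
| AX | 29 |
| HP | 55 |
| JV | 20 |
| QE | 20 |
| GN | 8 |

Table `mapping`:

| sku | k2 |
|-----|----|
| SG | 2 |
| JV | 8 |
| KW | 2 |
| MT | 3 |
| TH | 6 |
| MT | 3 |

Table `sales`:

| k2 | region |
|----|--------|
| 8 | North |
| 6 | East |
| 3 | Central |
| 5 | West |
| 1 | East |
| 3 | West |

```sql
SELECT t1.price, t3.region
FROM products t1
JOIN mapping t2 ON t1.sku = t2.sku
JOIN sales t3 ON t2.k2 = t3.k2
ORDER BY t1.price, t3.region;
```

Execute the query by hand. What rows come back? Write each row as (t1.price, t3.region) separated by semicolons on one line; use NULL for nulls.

Evaluate left to right. First `products t1 INNER JOIN mapping t2` on sku: 2 row(s).
Then INNER JOIN `sales t3` on k2: keep only rows whose t2.k2 appears in t3.

(20, North)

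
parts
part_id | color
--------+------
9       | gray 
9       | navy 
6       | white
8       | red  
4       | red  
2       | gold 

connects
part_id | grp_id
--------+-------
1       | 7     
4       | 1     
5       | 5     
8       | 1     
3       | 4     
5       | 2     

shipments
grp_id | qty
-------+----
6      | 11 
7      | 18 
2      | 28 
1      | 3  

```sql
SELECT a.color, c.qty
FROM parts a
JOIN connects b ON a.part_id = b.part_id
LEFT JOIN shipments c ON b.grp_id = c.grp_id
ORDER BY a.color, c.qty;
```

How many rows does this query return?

2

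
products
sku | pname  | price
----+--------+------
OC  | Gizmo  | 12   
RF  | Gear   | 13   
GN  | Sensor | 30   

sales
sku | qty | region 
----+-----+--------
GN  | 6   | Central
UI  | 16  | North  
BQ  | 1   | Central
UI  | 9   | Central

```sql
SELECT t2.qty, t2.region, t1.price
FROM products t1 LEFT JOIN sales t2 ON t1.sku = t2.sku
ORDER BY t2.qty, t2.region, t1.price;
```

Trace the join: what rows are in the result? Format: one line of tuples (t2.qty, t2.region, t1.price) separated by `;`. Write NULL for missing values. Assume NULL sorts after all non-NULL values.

(6, Central, 30); (NULL, NULL, 12); (NULL, NULL, 13)

LEFT JOIN keeps every row from `products`; unmatched rows get NULL for `sales`'s columns.
Matching on t1.sku = t2.sku.
- sku=OC: no t2 row matches, row kept with t2 columns NULL.
- sku=RF: no t2 row matches, row kept with t2 columns NULL.
- sku=GN: 1 matching t2 row(s), so 1 row(s) emitted.
After projecting and ordering:
t2.qty | t2.region | t1.price
6 | Central | 30
NULL | NULL | 12
NULL | NULL | 13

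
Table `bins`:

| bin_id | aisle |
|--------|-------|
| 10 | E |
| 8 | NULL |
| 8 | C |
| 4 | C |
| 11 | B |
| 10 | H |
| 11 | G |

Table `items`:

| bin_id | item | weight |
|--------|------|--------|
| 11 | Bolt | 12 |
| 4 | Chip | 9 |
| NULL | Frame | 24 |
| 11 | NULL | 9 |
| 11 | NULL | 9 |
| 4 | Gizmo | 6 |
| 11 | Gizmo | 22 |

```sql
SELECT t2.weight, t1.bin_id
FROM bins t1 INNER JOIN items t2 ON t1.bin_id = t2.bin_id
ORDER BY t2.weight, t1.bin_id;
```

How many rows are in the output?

INNER JOIN keeps only pairs where the ON condition holds.
Matching on t1.bin_id = t2.bin_id. A NULL in a compared column never satisfies the condition.
- t1 row (bin_id=10): no match → dropped.
- t1 row (bin_id=8): no match → dropped.
- t1 row (bin_id=8): no match → dropped.
- t1 row (bin_id=4): matches 2 t2 row(s) → 2 output row(s).
- t1 row (bin_id=11): matches 4 t2 row(s) → 4 output row(s).
- t1 row (bin_id=10): no match → dropped.
- t1 row (bin_id=11): matches 4 t2 row(s) → 4 output row(s).
Total: 10 rows.

10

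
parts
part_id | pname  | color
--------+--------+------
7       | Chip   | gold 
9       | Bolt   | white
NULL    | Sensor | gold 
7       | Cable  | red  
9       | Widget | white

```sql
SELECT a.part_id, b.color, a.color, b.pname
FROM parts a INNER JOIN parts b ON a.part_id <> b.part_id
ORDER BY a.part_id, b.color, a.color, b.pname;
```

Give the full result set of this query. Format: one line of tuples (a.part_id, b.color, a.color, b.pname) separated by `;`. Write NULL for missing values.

(7, white, gold, Bolt); (7, white, gold, Widget); (7, white, red, Bolt); (7, white, red, Widget); (9, gold, white, Chip); (9, gold, white, Chip); (9, red, white, Cable); (9, red, white, Cable)

INNER JOIN keeps only pairs where the ON condition holds.
Matching on a.part_id <> b.part_id. A NULL in a compared column never satisfies the condition.
- part_id=7: 2 matching b row(s), so 2 row(s) emitted.
- part_id=9: 2 matching b row(s), so 2 row(s) emitted.
- part_id=NULL: no matching b row, dropped.
- part_id=7: 2 matching b row(s), so 2 row(s) emitted.
- part_id=9: 2 matching b row(s), so 2 row(s) emitted.
After projecting and ordering:
a.part_id | b.color | a.color | b.pname
7 | white | gold | Bolt
7 | white | gold | Widget
7 | white | red | Bolt
7 | white | red | Widget
9 | gold | white | Chip
9 | gold | white | Chip
9 | red | white | Cable
9 | red | white | Cable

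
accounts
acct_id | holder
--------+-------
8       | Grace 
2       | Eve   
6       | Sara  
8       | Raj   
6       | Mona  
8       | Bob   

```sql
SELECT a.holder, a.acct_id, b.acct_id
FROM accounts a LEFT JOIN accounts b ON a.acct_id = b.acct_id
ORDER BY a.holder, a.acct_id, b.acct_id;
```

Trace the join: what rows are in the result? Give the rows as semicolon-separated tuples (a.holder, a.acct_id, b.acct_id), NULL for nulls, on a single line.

LEFT JOIN keeps every row from `accounts a`; unmatched rows get NULL for `accounts b`'s columns.
Matching on a.acct_id = b.acct_id.
- a (acct_id=8) pairs with 3 row(s) of b.
- a (acct_id=2) pairs with 1 row(s) of b.
- a (acct_id=6) pairs with 2 row(s) of b.
- a (acct_id=8) pairs with 3 row(s) of b.
- a (acct_id=6) pairs with 2 row(s) of b.
- a (acct_id=8) pairs with 3 row(s) of b.

(Bob, 8, 8); (Bob, 8, 8); (Bob, 8, 8); (Eve, 2, 2); (Grace, 8, 8); (Grace, 8, 8); (Grace, 8, 8); (Mona, 6, 6); (Mona, 6, 6); (Raj, 8, 8); (Raj, 8, 8); (Raj, 8, 8); (Sara, 6, 6); (Sara, 6, 6)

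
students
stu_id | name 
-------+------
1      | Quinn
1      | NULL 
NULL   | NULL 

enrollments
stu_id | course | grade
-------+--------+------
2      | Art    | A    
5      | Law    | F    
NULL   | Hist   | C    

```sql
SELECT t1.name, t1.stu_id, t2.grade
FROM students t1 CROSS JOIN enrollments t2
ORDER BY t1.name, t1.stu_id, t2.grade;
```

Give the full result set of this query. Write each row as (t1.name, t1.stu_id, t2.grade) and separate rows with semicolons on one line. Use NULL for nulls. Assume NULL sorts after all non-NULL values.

(Quinn, 1, A); (Quinn, 1, C); (Quinn, 1, F); (NULL, 1, A); (NULL, 1, C); (NULL, 1, F); (NULL, NULL, A); (NULL, NULL, C); (NULL, NULL, F)

CROSS JOIN pairs every row of `students` with every row of `enrollments`: 3 × 3 = 9 rows.
After projecting and ordering:
t1.name | t1.stu_id | t2.grade
Quinn | 1 | A
Quinn | 1 | C
Quinn | 1 | F
NULL | 1 | A
NULL | 1 | C
NULL | 1 | F
NULL | NULL | A
NULL | NULL | C
NULL | NULL | F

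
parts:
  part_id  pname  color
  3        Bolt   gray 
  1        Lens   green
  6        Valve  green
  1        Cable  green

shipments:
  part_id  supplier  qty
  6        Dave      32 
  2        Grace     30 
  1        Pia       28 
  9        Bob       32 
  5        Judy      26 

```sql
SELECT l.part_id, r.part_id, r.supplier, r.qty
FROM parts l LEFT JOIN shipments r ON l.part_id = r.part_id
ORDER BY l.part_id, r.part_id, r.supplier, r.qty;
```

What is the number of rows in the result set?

LEFT JOIN keeps every row from `parts`; unmatched rows get NULL for `shipments`'s columns.
Matching on l.part_id = r.part_id.
- l row (part_id=3): no match → kept, r columns NULL.
- l row (part_id=1): matches 1 r row(s) → 1 output row(s).
- l row (part_id=6): matches 1 r row(s) → 1 output row(s).
- l row (part_id=1): matches 1 r row(s) → 1 output row(s).
Total: 3 matched + 1 padded = 4 rows.

4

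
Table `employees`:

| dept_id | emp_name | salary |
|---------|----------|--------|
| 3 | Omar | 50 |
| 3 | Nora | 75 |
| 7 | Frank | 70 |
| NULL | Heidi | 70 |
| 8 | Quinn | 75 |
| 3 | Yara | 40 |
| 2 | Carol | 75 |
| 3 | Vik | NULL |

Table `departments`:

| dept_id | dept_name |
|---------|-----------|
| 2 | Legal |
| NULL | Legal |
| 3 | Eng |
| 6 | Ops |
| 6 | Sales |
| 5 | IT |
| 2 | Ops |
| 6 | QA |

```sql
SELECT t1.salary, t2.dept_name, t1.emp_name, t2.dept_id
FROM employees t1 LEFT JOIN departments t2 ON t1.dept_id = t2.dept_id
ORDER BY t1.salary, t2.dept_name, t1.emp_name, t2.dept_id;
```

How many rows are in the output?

9

LEFT JOIN keeps every row from `employees`; unmatched rows get NULL for `departments`'s columns.
Matching on t1.dept_id = t2.dept_id. A NULL in a compared column never satisfies the condition.
Matched pairs: 6; unmatched t1 rows kept: 3.
Total: 6 matched + 3 padded = 9 rows.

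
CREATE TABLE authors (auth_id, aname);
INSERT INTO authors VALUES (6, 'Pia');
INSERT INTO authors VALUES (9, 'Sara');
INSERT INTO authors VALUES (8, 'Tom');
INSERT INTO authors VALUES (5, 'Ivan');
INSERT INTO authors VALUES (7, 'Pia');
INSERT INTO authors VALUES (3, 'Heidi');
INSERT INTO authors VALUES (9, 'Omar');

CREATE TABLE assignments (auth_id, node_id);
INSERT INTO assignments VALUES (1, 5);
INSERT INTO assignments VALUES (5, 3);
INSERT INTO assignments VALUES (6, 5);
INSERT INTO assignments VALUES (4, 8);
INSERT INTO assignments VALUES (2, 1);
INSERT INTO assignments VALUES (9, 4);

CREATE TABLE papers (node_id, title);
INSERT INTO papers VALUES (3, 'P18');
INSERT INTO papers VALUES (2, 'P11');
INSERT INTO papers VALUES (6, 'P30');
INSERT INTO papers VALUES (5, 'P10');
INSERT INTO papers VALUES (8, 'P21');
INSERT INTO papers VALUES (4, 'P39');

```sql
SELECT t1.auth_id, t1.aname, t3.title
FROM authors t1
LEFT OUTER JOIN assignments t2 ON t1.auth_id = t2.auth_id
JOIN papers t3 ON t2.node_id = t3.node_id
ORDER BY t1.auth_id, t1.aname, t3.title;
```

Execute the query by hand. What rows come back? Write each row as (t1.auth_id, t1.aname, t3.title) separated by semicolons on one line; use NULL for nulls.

(5, Ivan, P18); (6, Pia, P10); (9, Omar, P39); (9, Sara, P39)

Evaluate left to right. First `authors t1 LEFT JOIN assignments t2` on auth_id: 7 row(s).
Then INNER JOIN `papers t3` on node_id: keep only rows whose t2.node_id appears in t3.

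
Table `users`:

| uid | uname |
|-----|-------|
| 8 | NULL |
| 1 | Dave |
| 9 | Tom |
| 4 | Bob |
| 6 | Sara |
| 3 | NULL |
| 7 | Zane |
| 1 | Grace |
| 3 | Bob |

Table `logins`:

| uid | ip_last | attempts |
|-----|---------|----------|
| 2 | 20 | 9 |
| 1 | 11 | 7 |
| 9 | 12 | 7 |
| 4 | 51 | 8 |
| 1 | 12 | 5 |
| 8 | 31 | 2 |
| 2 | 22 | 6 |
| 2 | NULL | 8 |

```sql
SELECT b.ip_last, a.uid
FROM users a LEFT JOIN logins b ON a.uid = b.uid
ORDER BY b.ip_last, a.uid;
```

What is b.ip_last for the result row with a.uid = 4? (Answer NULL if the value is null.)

LEFT JOIN keeps every row from `users`; unmatched rows get NULL for `logins`'s columns.
Matching on a.uid = b.uid.
Matched pairs: 7; unmatched a rows kept: 4.

51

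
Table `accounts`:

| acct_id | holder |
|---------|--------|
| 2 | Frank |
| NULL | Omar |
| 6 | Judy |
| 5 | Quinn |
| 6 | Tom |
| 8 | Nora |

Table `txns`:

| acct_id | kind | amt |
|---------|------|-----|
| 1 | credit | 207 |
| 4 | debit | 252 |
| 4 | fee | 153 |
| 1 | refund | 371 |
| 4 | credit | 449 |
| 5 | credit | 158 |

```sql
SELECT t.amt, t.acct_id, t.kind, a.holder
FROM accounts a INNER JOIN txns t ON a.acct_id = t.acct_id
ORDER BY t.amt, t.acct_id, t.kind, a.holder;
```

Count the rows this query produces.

1

INNER JOIN keeps only pairs where the ON condition holds.
Matching on a.acct_id = t.acct_id. A NULL in a compared column never satisfies the condition.
- a row (acct_id=2): no match → dropped.
- a row (acct_id=NULL): no match → dropped.
- a row (acct_id=6): no match → dropped.
- a row (acct_id=5): matches 1 t row(s) → 1 output row(s).
- a row (acct_id=6): no match → dropped.
- a row (acct_id=8): no match → dropped.
Total: 1 rows.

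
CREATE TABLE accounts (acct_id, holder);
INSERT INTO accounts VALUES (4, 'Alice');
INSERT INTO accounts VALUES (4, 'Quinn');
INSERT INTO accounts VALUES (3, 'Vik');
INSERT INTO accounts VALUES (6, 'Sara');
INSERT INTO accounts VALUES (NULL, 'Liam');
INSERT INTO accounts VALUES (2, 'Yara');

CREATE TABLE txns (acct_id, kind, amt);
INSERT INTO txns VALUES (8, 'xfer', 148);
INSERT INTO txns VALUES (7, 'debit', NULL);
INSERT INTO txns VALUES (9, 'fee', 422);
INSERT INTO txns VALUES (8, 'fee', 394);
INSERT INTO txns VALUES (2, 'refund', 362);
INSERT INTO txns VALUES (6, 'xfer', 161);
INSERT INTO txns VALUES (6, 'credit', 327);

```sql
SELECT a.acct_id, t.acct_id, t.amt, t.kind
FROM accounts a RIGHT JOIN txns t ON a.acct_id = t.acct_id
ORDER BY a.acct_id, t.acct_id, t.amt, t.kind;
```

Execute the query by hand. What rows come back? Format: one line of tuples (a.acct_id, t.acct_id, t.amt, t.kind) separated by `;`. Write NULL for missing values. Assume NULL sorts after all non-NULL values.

RIGHT JOIN keeps every row from `txns`; unmatched rows get NULL for `accounts`'s columns.
Matching on a.acct_id = t.acct_id. A NULL in a compared column never satisfies the condition.
Matched pairs: 3; unmatched t rows kept: 4.

(2, 2, 362, refund); (6, 6, 161, xfer); (6, 6, 327, credit); (NULL, 7, NULL, debit); (NULL, 8, 148, xfer); (NULL, 8, 394, fee); (NULL, 9, 422, fee)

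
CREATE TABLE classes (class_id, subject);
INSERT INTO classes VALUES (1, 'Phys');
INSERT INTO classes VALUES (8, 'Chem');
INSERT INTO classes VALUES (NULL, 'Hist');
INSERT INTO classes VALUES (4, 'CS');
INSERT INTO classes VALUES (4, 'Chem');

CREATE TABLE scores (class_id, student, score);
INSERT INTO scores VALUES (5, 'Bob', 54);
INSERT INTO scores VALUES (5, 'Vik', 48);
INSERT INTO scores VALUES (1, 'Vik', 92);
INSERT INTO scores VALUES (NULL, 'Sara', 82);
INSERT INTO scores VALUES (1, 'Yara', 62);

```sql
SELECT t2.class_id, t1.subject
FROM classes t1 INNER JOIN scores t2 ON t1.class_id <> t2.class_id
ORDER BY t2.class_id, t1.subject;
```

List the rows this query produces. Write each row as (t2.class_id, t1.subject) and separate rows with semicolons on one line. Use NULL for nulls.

INNER JOIN keeps only pairs where the ON condition holds.
Matching on t1.class_id <> t2.class_id. A NULL in a compared column never satisfies the condition.
- t1 row (class_id=1): matches 2 t2 row(s) → 2 output row(s).
- t1 row (class_id=8): matches 4 t2 row(s) → 4 output row(s).
- t1 row (class_id=NULL): no match → dropped.
- t1 row (class_id=4): matches 4 t2 row(s) → 4 output row(s).
- t1 row (class_id=4): matches 4 t2 row(s) → 4 output row(s).

(1, CS); (1, CS); (1, Chem); (1, Chem); (1, Chem); (1, Chem); (5, CS); (5, CS); (5, Chem); (5, Chem); (5, Chem); (5, Chem); (5, Phys); (5, Phys)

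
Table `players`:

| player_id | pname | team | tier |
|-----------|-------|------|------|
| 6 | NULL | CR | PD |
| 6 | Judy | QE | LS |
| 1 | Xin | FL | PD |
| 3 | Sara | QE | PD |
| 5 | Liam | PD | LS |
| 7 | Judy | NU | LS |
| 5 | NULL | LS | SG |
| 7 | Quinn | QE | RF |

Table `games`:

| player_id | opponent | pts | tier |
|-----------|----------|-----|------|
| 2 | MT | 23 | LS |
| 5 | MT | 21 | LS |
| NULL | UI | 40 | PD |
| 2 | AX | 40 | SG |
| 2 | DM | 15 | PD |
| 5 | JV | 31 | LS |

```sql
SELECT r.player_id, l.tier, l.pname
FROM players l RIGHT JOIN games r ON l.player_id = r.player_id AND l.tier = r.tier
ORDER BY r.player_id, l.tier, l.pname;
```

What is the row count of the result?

6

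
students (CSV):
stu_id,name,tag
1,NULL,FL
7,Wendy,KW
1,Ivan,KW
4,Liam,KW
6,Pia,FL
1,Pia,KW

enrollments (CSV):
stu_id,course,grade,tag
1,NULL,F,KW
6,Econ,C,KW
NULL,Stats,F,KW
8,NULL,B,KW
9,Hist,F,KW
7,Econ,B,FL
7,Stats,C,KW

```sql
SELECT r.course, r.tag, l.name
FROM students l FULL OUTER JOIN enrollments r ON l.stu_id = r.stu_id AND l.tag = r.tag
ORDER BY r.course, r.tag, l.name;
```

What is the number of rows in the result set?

11

FULL OUTER JOIN keeps every row from both sides; unmatched rows get NULL for the other side's columns.
Matching on l.stu_id = r.stu_id AND l.tag = r.tag. A NULL in a compared column never satisfies the condition.
- l[0] stu_id=1, tag=FL → no match; kept with NULLs on the r side.
- l[1] stu_id=7, tag=KW → 1 match(es) in r → 1 row(s).
- l[2] stu_id=1, tag=KW → 1 match(es) in r → 1 row(s).
- l[3] stu_id=4, tag=KW → no match; kept with NULLs on the r side.
- l[4] stu_id=6, tag=FL → no match; kept with NULLs on the r side.
- l[5] stu_id=1, tag=KW → 1 match(es) in r → 1 row(s).
- 5 r row(s) had no l match → kept, l columns NULL.
Total: 3 matched + 8 padded = 11 rows.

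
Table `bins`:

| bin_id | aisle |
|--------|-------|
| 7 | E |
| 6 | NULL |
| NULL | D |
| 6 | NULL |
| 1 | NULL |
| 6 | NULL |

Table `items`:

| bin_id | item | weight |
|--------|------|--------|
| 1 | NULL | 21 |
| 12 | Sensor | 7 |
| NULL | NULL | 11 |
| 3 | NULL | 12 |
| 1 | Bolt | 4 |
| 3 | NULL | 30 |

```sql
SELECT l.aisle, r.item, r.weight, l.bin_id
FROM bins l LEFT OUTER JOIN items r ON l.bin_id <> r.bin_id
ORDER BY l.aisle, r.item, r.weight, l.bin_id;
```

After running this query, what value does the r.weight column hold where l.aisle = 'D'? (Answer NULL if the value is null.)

NULL

LEFT JOIN keeps every row from `bins`; unmatched rows get NULL for `items`'s columns.
Matching on l.bin_id <> r.bin_id. A NULL in a compared column never satisfies the condition.
- l[0] bin_id=7 → 5 match(es) in r → 5 row(s).
- l[1] bin_id=6 → 5 match(es) in r → 5 row(s).
- l[2] bin_id=NULL → no match; kept with NULLs on the r side.
- l[3] bin_id=6 → 5 match(es) in r → 5 row(s).
- l[4] bin_id=1 → 3 match(es) in r → 3 row(s).
- l[5] bin_id=6 → 5 match(es) in r → 5 row(s).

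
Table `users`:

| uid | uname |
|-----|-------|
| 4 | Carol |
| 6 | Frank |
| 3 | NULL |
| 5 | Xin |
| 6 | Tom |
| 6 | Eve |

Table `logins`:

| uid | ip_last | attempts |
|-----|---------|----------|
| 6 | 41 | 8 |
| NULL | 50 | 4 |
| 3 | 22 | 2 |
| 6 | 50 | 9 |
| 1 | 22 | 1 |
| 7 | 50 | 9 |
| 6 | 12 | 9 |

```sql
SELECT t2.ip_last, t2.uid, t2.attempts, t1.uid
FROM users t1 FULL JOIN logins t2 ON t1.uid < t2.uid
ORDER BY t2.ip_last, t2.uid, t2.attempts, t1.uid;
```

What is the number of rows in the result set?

18

FULL OUTER JOIN keeps every row from both sides; unmatched rows get NULL for the other side's columns.
Matching on t1.uid < t2.uid. A NULL in a compared column never satisfies the condition.
- t1 (uid=4) pairs with 4 row(s) of t2.
- t1 (uid=6) pairs with 1 row(s) of t2.
- t1 (uid=3) pairs with 4 row(s) of t2.
- t1 (uid=5) pairs with 4 row(s) of t2.
- t1 (uid=6) pairs with 1 row(s) of t2.
- t1 (uid=6) pairs with 1 row(s) of t2.
- plus 3 unmatched t2 row(s), each kept with NULL t1 columns.
Total: 15 matched + 3 padded = 18 rows.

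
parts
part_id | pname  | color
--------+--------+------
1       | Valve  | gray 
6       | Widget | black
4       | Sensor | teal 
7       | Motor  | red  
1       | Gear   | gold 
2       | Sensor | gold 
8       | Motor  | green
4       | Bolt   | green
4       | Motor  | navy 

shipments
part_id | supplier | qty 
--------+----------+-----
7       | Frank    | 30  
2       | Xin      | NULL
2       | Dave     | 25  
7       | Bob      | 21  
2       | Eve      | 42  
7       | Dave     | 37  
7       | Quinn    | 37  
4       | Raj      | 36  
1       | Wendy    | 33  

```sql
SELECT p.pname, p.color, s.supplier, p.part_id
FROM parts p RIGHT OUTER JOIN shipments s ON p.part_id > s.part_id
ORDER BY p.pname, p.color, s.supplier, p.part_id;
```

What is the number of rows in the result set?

32

RIGHT JOIN keeps every row from `shipments`; unmatched rows get NULL for `parts`'s columns.
Matching on p.part_id > s.part_id.
Matched pairs: 32; unmatched s rows kept: 0.
Total: 32 rows.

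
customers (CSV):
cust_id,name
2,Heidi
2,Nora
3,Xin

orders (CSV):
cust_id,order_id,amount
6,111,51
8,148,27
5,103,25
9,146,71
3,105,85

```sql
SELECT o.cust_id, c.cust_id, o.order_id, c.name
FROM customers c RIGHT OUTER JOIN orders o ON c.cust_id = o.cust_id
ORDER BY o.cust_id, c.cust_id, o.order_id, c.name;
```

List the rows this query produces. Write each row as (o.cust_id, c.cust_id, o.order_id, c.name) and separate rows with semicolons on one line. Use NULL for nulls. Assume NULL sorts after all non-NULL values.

RIGHT JOIN keeps every row from `orders`; unmatched rows get NULL for `customers`'s columns.
Matching on c.cust_id = o.cust_id.
- c row (cust_id=2): no match.
- c row (cust_id=2): no match.
- c row (cust_id=3): matches 1 o row(s) → 1 output row(s).
- 4 o row(s) had no c match → kept, c columns NULL.
After projecting and ordering:
o.cust_id | c.cust_id | o.order_id | c.name
3 | 3 | 105 | Xin
5 | NULL | 103 | NULL
6 | NULL | 111 | NULL
8 | NULL | 148 | NULL
9 | NULL | 146 | NULL

(3, 3, 105, Xin); (5, NULL, 103, NULL); (6, NULL, 111, NULL); (8, NULL, 148, NULL); (9, NULL, 146, NULL)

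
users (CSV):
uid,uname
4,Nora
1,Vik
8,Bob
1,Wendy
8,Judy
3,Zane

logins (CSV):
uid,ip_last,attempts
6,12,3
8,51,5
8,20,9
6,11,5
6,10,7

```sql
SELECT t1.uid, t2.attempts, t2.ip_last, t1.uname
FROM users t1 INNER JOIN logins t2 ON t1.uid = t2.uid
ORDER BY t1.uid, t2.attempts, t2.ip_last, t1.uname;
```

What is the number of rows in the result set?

4

INNER JOIN keeps only pairs where the ON condition holds.
Matching on t1.uid = t2.uid.
Matched pairs: 4.
Total: 4 rows.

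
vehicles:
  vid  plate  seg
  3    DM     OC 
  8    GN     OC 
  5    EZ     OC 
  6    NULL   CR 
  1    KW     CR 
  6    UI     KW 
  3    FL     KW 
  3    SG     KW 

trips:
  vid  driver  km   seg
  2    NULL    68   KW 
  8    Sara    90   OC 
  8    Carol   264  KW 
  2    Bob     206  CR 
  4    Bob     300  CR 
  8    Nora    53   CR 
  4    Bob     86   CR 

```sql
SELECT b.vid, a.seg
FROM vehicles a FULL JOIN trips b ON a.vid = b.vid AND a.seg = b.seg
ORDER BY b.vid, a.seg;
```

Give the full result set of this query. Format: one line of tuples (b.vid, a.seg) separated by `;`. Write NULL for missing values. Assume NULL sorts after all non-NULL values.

(2, NULL); (2, NULL); (4, NULL); (4, NULL); (8, OC); (8, NULL); (8, NULL); (NULL, CR); (NULL, CR); (NULL, KW); (NULL, KW); (NULL, KW); (NULL, OC); (NULL, OC)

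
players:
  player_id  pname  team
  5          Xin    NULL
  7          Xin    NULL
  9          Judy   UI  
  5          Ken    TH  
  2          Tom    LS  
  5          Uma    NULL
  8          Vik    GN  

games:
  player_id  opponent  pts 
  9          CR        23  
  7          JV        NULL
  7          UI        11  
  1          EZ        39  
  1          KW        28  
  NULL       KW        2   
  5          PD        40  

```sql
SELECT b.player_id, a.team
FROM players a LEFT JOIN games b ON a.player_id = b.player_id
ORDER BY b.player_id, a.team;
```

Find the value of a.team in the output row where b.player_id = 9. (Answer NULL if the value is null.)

UI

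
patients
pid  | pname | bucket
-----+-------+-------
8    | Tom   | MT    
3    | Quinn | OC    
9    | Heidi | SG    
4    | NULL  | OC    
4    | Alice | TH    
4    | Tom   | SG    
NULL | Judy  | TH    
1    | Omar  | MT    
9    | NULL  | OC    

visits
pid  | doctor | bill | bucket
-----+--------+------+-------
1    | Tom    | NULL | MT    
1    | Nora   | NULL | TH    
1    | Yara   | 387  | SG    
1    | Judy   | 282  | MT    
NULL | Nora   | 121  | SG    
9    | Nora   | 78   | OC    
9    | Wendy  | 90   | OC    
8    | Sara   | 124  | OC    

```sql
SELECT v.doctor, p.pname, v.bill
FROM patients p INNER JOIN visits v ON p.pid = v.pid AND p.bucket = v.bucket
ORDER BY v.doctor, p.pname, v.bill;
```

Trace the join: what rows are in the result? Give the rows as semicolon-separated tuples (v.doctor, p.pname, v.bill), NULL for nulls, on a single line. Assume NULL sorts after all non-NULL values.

INNER JOIN keeps only pairs where the ON condition holds.
Matching on p.pid = v.pid AND p.bucket = v.bucket. A NULL in a compared column never satisfies the condition.
- pid=8, bucket=MT: no matching v row, dropped.
- pid=3, bucket=OC: no matching v row, dropped.
- pid=9, bucket=SG: no matching v row, dropped.
- pid=4, bucket=OC: no matching v row, dropped.
- pid=4, bucket=TH: no matching v row, dropped.
- pid=4, bucket=SG: no matching v row, dropped.
- pid=NULL, bucket=TH: no matching v row, dropped.
- pid=1, bucket=MT: 2 matching v row(s), so 2 row(s) emitted.
- pid=9, bucket=OC: 2 matching v row(s), so 2 row(s) emitted.
After projecting and ordering:
v.doctor | p.pname | v.bill
Judy | Omar | 282
Nora | NULL | 78
Tom | Omar | NULL
Wendy | NULL | 90

(Judy, Omar, 282); (Nora, NULL, 78); (Tom, Omar, NULL); (Wendy, NULL, 90)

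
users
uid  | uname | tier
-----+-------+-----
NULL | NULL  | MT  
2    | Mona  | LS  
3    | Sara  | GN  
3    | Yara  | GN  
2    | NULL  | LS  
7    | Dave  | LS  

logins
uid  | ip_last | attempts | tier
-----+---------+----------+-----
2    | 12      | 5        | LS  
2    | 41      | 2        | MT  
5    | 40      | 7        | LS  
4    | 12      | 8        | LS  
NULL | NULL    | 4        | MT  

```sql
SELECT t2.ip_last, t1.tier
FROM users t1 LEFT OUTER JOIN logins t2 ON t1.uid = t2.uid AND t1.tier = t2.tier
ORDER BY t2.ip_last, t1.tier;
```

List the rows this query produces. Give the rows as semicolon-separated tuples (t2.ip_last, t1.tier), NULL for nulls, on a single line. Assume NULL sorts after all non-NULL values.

(12, LS); (12, LS); (NULL, GN); (NULL, GN); (NULL, LS); (NULL, MT)

LEFT JOIN keeps every row from `users`; unmatched rows get NULL for `logins`'s columns.
Matching on t1.uid = t2.uid AND t1.tier = t2.tier. A NULL in a compared column never satisfies the condition.
- t1 row (uid=NULL, tier=MT): no match → kept, t2 columns NULL.
- t1 row (uid=2, tier=LS): matches 1 t2 row(s) → 1 output row(s).
- t1 row (uid=3, tier=GN): no match → kept, t2 columns NULL.
- t1 row (uid=3, tier=GN): no match → kept, t2 columns NULL.
- t1 row (uid=2, tier=LS): matches 1 t2 row(s) → 1 output row(s).
- t1 row (uid=7, tier=LS): no match → kept, t2 columns NULL.
After projecting and ordering:
t2.ip_last | t1.tier
12 | LS
12 | LS
NULL | GN
NULL | GN
NULL | LS
NULL | MT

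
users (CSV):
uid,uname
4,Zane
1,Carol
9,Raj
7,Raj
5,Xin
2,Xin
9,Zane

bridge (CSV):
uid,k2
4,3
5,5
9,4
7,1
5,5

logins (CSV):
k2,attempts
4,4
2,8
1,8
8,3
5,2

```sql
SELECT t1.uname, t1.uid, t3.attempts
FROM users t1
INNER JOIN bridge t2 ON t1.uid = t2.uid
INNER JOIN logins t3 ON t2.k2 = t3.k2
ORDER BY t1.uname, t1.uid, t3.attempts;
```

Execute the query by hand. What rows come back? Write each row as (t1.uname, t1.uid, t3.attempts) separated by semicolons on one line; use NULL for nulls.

(Raj, 7, 8); (Raj, 9, 4); (Xin, 5, 2); (Xin, 5, 2); (Zane, 9, 4)

Step 1 — t1 INNER JOIN t2 on uid → 6 row(s).
Then INNER JOIN `logins t3` on k2: keep only rows whose t2.k2 appears in t3.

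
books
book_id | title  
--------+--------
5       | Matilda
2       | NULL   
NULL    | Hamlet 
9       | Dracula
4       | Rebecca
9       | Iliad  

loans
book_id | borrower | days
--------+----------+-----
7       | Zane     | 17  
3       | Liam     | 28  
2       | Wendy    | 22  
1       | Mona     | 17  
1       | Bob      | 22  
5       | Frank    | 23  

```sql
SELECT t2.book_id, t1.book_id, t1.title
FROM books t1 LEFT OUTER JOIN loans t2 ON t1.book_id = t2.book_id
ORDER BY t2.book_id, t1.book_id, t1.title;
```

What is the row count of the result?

LEFT JOIN keeps every row from `books`; unmatched rows get NULL for `loans`'s columns.
Matching on t1.book_id = t2.book_id. A NULL in a compared column never satisfies the condition.
Matched pairs: 2; unmatched t1 rows kept: 4.
Total: 2 matched + 4 padded = 6 rows.

6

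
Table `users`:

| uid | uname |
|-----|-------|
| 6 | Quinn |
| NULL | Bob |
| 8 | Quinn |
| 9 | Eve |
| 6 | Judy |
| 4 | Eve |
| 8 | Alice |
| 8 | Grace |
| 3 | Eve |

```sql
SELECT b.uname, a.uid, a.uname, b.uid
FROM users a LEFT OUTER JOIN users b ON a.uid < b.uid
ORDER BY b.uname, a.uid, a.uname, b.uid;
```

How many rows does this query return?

26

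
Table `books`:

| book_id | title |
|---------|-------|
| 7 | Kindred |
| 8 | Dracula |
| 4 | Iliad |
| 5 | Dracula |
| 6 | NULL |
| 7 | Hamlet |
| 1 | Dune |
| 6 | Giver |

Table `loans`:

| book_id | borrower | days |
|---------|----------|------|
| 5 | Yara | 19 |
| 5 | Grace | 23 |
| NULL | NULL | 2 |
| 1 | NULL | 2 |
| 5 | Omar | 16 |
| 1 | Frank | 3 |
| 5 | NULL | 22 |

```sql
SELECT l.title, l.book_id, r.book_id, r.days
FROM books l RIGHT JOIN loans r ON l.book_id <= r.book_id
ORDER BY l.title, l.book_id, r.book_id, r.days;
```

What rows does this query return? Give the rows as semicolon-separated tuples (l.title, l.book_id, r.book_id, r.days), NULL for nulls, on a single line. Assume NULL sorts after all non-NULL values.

(Dracula, 5, 5, 16); (Dracula, 5, 5, 19); (Dracula, 5, 5, 22); (Dracula, 5, 5, 23); (Dune, 1, 1, 2); (Dune, 1, 1, 3); (Dune, 1, 5, 16); (Dune, 1, 5, 19); (Dune, 1, 5, 22); (Dune, 1, 5, 23); (Iliad, 4, 5, 16); (Iliad, 4, 5, 19); (Iliad, 4, 5, 22); (Iliad, 4, 5, 23); (NULL, NULL, NULL, 2)

RIGHT JOIN keeps every row from `loans`; unmatched rows get NULL for `books`'s columns.
Matching on l.book_id <= r.book_id. A NULL in a compared column never satisfies the condition.
- l[0] book_id=7 → no match.
- l[1] book_id=8 → no match.
- l[2] book_id=4 → 4 match(es) in r → 4 row(s).
- l[3] book_id=5 → 4 match(es) in r → 4 row(s).
- l[4] book_id=6 → no match.
- l[5] book_id=7 → no match.
- l[6] book_id=1 → 6 match(es) in r → 6 row(s).
- l[7] book_id=6 → no match.
- plus 1 unmatched r row(s), each kept with NULL l columns.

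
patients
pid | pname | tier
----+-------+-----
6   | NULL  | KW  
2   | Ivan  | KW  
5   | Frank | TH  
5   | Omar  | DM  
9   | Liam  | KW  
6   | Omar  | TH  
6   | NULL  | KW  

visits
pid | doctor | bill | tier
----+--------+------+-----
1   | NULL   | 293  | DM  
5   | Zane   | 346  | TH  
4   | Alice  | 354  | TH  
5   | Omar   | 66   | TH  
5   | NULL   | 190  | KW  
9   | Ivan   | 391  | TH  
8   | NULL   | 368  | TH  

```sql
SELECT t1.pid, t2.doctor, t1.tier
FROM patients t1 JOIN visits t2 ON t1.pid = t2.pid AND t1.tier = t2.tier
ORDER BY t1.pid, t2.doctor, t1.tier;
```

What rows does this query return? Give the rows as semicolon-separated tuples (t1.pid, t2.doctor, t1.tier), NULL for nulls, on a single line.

INNER JOIN keeps only pairs where the ON condition holds.
Matching on t1.pid = t2.pid AND t1.tier = t2.tier.
- pid=6, tier=KW: no matching t2 row, dropped.
- pid=2, tier=KW: no matching t2 row, dropped.
- pid=5, tier=TH: 2 matching t2 row(s), so 2 row(s) emitted.
- pid=5, tier=DM: no matching t2 row, dropped.
- pid=9, tier=KW: no matching t2 row, dropped.
- pid=6, tier=TH: no matching t2 row, dropped.
- pid=6, tier=KW: no matching t2 row, dropped.
After projecting and ordering:
t1.pid | t2.doctor | t1.tier
5 | Omar | TH
5 | Zane | TH

(5, Omar, TH); (5, Zane, TH)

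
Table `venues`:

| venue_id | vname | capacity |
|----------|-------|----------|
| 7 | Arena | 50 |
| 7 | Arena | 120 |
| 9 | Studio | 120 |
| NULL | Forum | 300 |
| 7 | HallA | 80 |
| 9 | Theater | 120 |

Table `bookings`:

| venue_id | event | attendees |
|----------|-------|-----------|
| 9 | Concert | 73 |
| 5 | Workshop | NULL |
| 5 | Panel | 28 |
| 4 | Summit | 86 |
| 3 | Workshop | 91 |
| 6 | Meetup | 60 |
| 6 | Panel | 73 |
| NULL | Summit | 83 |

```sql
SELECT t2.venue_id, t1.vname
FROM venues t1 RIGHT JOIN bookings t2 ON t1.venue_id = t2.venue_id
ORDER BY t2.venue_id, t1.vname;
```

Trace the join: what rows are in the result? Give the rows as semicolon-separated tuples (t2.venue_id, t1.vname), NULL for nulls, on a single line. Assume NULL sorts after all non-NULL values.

(3, NULL); (4, NULL); (5, NULL); (5, NULL); (6, NULL); (6, NULL); (9, Studio); (9, Theater); (NULL, NULL)

RIGHT JOIN keeps every row from `bookings`; unmatched rows get NULL for `venues`'s columns.
Matching on t1.venue_id = t2.venue_id. A NULL in a compared column never satisfies the condition.
Matched pairs: 2; unmatched t2 rows kept: 7.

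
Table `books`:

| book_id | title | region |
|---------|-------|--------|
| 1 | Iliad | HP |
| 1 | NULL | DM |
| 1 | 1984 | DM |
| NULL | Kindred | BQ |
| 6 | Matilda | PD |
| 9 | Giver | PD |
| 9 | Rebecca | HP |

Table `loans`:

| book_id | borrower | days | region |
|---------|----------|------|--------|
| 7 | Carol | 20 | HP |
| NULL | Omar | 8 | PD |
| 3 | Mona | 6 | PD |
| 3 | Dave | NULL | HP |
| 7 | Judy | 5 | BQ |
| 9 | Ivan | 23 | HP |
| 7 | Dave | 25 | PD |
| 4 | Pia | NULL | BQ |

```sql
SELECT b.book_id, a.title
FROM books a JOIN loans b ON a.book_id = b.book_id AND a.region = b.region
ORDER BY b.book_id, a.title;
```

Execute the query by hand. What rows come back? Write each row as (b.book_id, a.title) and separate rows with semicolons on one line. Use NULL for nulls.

INNER JOIN keeps only pairs where the ON condition holds.
Matching on a.book_id = b.book_id AND a.region = b.region. A NULL in a compared column never satisfies the condition.
- a (book_id=1, region=HP) has no partner → excluded.
- a (book_id=1, region=DM) has no partner → excluded.
- a (book_id=1, region=DM) has no partner → excluded.
- a (book_id=NULL, region=BQ) has no partner → excluded.
- a (book_id=6, region=PD) has no partner → excluded.
- a (book_id=9, region=PD) has no partner → excluded.
- a (book_id=9, region=HP) pairs with 1 row(s) of b.
After projecting and ordering:
b.book_id | a.title
9 | Rebecca

(9, Rebecca)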